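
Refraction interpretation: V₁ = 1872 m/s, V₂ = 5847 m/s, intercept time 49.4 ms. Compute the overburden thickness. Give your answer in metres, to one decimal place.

h = tᵢ·V₁·V₂ / (2·√(V₂²−V₁²)).
√(V₂²−V₁²) = √(5847² − 1872²) = 5539.2 m/s.
h = 0.0494 s × 1872 × 5847 / (2 × 5539.2) = 48.81 m.

48.8 m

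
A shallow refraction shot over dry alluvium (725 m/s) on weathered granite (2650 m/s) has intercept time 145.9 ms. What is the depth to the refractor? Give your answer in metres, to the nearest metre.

55 m

θ_c = arcsin(725/2650) = 15.88°; cos θ_c = 0.9618.
tᵢ = 2h cos θ_c/V₁ ⇒ h = tᵢ·V₁/(2 cos θ_c) = 0.1459·725/(2·0.9618) = 54.99 m.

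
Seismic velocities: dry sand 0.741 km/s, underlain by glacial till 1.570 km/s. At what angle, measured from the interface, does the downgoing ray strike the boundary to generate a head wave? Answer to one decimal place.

At critical incidence the refracted ray runs along the interface (θ₂ = 90°), so sin θ_c = V₁/V₂.
θ_c = arcsin(0.741/1.570) = arcsin 0.4720 = 28.16°.
Measured from the interface: 90° − 28.16° = 61.84°.

61.8°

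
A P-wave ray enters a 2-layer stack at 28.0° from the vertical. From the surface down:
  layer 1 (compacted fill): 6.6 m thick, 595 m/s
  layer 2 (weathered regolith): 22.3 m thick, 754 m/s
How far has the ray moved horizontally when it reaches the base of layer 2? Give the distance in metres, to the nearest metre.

20 m

p = sin θ₁/V₁ = sin 28.0°/595 = 7.8903e-04 s/m is conserved through the stack.
Layer 1: θ = 28.00°; offset = 6.6·tan 28.00° = 3.509 m.
Layer 2: sin θ = p·754 = 0.5949 → θ = 36.51°; offset = 22.3·tan 36.51° = 16.506 m.
Summing the layer offsets gives 20.015 m.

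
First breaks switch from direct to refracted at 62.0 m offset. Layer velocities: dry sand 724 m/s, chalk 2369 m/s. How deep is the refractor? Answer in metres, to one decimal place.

x_cross = 2h·√((V₂+V₁)/(V₂−V₁)) → h = x_cross / (2·√((V₂+V₁)/(V₂−V₁))).
√((V₂+V₁)/(V₂−V₁)) = √((2369+724)/(2369−724)) = 1.3712.
h = 62.0 / (2·1.3712) = 22.61 m.

22.6 m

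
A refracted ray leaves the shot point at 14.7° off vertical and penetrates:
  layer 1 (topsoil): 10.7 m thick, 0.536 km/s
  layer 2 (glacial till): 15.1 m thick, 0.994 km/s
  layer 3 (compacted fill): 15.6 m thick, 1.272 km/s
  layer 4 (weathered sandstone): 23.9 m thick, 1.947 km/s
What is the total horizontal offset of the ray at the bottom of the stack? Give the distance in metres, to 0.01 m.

p = sin θ₁/V₁ = sin 14.7°/0.536 = 4.7343e-01 s/km is conserved through the stack.
Layer 1: θ = 14.70°; offset = 10.7·tan 14.70° = 2.8071 m.
Layer 2: sin θ = p·0.994 = 0.4706 → θ = 28.07°; offset = 15.1·tan 28.07° = 8.0533 m.
Layer 3: sin θ = p·1.272 = 0.6022 → θ = 37.03°; offset = 15.6·tan 37.03° = 11.7673 m.
Layer 4: sin θ = p·1.947 = 0.9218 → θ = 67.19°; offset = 23.9·tan 67.19° = 56.8161 m.
Σ offsets = 79.4438 m.

79.44 m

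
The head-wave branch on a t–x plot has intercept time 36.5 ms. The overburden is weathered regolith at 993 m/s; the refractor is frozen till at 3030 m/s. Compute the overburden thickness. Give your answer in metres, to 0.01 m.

19.18 m

θ_c = arcsin(993/3030) = 19.13°; cos θ_c = 0.9448.
tᵢ = 2h cos θ_c/V₁ ⇒ h = tᵢ·V₁/(2 cos θ_c) = 0.0365·993/(2·0.9448) = 19.18 m.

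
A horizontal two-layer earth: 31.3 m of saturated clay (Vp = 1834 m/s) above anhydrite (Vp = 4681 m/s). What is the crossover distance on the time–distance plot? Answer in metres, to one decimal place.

94.7 m

x_cross = 2h·√((V₂+V₁)/(V₂−V₁)).
(V₂+V₁)/(V₂−V₁) = (4681+1834)/(4681−1834) = 2.2884; √ = 1.5127.
x_cross = 2·31.3·1.5127 = 94.70 m.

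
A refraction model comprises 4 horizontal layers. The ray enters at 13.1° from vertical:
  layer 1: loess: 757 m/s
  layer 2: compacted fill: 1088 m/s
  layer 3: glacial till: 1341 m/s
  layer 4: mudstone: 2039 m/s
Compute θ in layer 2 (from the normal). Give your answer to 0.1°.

19.0°

Snell's law across each interface conserves sin θ / V, so sin θ_2 = V_2·sin θ₁/V₁.
sin θ_2 = 1088 × sin 13.1° / 757 = 0.3258.
θ_2 = arcsin 0.3258 = 19.01°.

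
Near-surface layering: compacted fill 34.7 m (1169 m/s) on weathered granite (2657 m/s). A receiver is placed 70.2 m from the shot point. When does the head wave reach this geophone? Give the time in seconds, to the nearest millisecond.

θ_c = arcsin(V₁/V₂) = arcsin(1169/2657) = 26.10°, cos θ_c = 0.8980.
Intercept time tᵢ = 2h cos θ_c / V₁ = 2·34.7·0.8980/1169 = 0.05331 s.
t = x/V₂ + tᵢ = 70.2/2657 + 0.05331 = 0.07973 s.

0.080 s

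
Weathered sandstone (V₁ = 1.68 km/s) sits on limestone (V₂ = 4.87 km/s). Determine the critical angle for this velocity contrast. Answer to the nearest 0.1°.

At critical incidence the refracted ray runs along the interface (θ₂ = 90°), so sin θ_c = V₁/V₂.
θ_c = arcsin(1.68/4.87) = arcsin 0.3450 = 20.18°.

20.2°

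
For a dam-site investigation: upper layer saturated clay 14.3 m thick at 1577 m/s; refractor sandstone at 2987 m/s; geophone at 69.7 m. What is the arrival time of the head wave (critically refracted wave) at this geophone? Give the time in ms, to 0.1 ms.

t = x/V₂ + 2h·√(V₂²−V₁²)/(V₁V₂).
√(V₂²−V₁²) = √(2987²−1577²) = 2536.8 m/s; delay term = 2·14.3·2536.8/(1577·2987) = 0.01540 s.
t = 69.7/2987 + 0.01540 = 0.03874 s.

38.7 ms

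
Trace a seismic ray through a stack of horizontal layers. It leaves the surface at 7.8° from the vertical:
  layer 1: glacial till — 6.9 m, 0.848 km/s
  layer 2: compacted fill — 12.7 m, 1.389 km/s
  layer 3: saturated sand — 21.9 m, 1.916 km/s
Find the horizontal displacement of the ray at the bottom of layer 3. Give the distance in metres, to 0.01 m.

10.90 m

Ray parameter p = sin 7.8° / 0.848 km/s = 1.6004e-01 s/km.
Layer 1: θ = 7.80°; offset = 6.9·tan 7.80° = 0.9452 m.
Layer 2: sin θ = p·1.389 = 0.2223 → θ = 12.84°; offset = 12.7·tan 12.84° = 2.8956 m.
Layer 3: sin θ = p·1.916 = 0.3066 → θ = 17.86°; offset = 21.9·tan 17.86° = 7.0553 m.
Total horizontal offset = 10.8961 m.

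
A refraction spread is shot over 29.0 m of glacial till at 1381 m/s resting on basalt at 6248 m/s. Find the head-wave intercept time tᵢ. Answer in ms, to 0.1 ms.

41.0 ms

θ_c = arcsin(V₁/V₂) = arcsin(1381/6248) = 12.77°; cos θ_c = 0.9753.
tᵢ = 2h·cos θ_c / V₁ = 2·29.0·0.9753 / 1381 = 0.04096 s.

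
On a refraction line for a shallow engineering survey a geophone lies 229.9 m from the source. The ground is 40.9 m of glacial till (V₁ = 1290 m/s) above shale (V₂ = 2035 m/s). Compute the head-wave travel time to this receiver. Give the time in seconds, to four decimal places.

0.1620 s

t = x/V₂ + 2h·√(V₂²−V₁²)/(V₁V₂).
√(V₂²−V₁²) = √(2035²−1290²) = 1573.9 m/s; delay term = 2·40.9·1573.9/(1290·2035) = 0.04904 s.
t = 229.9/2035 + 0.04904 = 0.16202 s.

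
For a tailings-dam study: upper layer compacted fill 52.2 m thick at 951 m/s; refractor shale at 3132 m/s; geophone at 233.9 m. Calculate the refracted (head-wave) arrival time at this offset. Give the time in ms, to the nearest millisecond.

θ_c = arcsin(V₁/V₂) = arcsin(951/3132) = 17.68°, cos θ_c = 0.9528.
Intercept time tᵢ = 2h cos θ_c / V₁ = 2·52.2·0.9528/951 = 0.10460 s.
t = x/V₂ + tᵢ = 233.9/3132 + 0.10460 = 0.17928 s.

179 ms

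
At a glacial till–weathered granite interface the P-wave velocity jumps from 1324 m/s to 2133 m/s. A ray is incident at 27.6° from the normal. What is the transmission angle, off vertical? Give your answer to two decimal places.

Snell's law: sin θ₂ = (V₂/V₁)·sin θ₁ = (2133/1324)·sin 27.6° = 0.7464.
θ₂ = arcsin 0.7464 = 48.28° from the normal.

48.28°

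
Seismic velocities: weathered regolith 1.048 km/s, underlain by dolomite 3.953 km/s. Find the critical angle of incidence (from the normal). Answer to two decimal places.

Critical incidence: sin θ_c = V₁/V₂ = 1.048/3.953 = 0.2651.
θ_c = arcsin 0.2651 = 15.37°.

15.37°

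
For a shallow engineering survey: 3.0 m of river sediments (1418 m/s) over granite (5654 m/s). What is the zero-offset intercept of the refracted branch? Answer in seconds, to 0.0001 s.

θ_c = arcsin(V₁/V₂) = arcsin(1418/5654) = 14.52°; cos θ_c = 0.9680.
tᵢ = 2h·cos θ_c / V₁ = 2·3.0·0.9680 / 1418 = 0.00410 s.

0.0041 s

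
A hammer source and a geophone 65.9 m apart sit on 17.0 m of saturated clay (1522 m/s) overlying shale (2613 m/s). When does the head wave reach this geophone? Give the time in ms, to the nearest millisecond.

θ_c = arcsin(V₁/V₂) = arcsin(1522/2613) = 35.62°, cos θ_c = 0.8129.
Intercept time tᵢ = 2h cos θ_c / V₁ = 2·17.0·0.8129/1522 = 0.01816 s.
t = x/V₂ + tᵢ = 65.9/2613 + 0.01816 = 0.04338 s.

43 ms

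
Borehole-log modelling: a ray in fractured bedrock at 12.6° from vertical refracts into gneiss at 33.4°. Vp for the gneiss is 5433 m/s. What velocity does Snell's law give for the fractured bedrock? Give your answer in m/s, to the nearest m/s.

2153 m/s

Snell's law: sin 12.6°/V₁ = sin 33.4°/V₂.
V₁ = V₂·sin 12.6°/sin 33.4° = 5433 × 0.3963 = 2152.98 m/s.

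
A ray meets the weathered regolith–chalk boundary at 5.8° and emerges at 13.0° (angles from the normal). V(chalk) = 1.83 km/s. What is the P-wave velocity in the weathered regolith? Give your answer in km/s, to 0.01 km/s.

0.82 km/s

Snell's law: sin 5.8°/V₁ = sin 13.0°/V₂.
V₁ = V₂·sin 5.8°/sin 13.0° = 1.83 × 0.4492 = 0.82 km/s.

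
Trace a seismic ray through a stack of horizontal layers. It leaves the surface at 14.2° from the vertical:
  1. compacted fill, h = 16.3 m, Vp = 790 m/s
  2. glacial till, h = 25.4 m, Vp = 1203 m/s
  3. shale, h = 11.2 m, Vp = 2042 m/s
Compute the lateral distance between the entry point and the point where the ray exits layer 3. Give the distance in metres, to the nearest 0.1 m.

Apply Snell's law at each interface; in layer i the horizontal offset is hᵢ·tan θᵢ.
Layer 1: θ = 14.20°; offset = 16.3·tan 14.20° = 4.125 m.
Layer 2: sin θ = 1203·sin 14.2°/790 = 0.3736, θ = 21.93°; offset = 25.4·tan 21.93° = 10.229 m.
Layer 3: sin θ = 2042·sin 14.2°/790 = 0.6341, θ = 39.35°; offset = 11.2·tan 39.35° = 9.184 m.
Total horizontal offset = 23.537 m.

23.5 m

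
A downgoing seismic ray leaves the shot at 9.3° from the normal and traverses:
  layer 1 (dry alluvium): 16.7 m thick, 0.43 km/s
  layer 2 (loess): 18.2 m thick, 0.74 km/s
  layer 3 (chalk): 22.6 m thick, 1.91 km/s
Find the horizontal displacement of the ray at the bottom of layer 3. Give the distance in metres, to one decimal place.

31.3 m

Apply Snell's law at each interface; in layer i the horizontal offset is hᵢ·tan θᵢ.
Layer 1: θ = 9.30°; offset = 16.7·tan 9.30° = 2.735 m.
Layer 2: sin θ = 0.74·sin 9.3°/0.43 = 0.2781, θ = 16.15°; offset = 18.2·tan 16.15° = 5.269 m.
Layer 3: sin θ = 1.91·sin 9.3°/0.43 = 0.7178, θ = 45.87°; offset = 22.6·tan 45.87° = 23.301 m.
Summing the layer offsets gives 31.305 m.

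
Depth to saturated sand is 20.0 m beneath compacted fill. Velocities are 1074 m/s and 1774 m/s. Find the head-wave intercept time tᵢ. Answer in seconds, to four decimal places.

0.0296 s

θ_c = arcsin(V₁/V₂) = arcsin(1074/1774) = 37.26°; cos θ_c = 0.7959.
tᵢ = 2h·cos θ_c / V₁ = 2·20.0·0.7959 / 1074 = 0.02964 s.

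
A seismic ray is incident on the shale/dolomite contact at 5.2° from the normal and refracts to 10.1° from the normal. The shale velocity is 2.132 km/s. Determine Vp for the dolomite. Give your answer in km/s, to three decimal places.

4.125 km/s

sin 5.2° = 0.0906; sin 10.1° = 0.1754.
V₂ = V₁·(sin θ₂/sin θ₁) = 2.132·(0.1754/0.0906) = 4.125 km/s.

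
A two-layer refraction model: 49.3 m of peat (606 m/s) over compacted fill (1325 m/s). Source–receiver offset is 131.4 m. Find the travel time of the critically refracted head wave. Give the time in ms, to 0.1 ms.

243.9 ms

θ_c = arcsin(V₁/V₂) = arcsin(606/1325) = 27.22°, cos θ_c = 0.8893.
Intercept time tᵢ = 2h cos θ_c / V₁ = 2·49.3·0.8893/606 = 0.14469 s.
t = x/V₂ + tᵢ = 131.4/1325 + 0.14469 = 0.24386 s.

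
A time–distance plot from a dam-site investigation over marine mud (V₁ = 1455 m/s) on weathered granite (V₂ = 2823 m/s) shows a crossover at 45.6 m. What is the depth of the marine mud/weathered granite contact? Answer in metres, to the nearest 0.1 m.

12.9 m

x_cross = 2h·√((V₂+V₁)/(V₂−V₁)) → h = x_cross / (2·√((V₂+V₁)/(V₂−V₁))).
√((V₂+V₁)/(V₂−V₁)) = √((2823+1455)/(2823−1455)) = 1.7684.
h = 45.6 / (2·1.7684) = 12.89 m.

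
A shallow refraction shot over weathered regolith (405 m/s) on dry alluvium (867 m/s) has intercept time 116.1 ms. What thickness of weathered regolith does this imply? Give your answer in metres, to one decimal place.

26.6 m

θ_c = arcsin(405/867) = 27.85°; cos θ_c = 0.8842.
tᵢ = 2h cos θ_c/V₁ ⇒ h = tᵢ·V₁/(2 cos θ_c) = 0.1161·405/(2·0.8842) = 26.59 m.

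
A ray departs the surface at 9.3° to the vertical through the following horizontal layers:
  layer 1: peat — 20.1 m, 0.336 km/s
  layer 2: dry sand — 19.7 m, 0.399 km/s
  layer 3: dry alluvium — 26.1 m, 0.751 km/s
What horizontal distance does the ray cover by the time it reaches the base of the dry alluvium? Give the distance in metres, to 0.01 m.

17.25 m

Apply Snell's law at each interface; in layer i the horizontal offset is hᵢ·tan θᵢ.
Layer 1: θ = 9.30°; offset = 20.1·tan 9.30° = 3.2915 m.
Layer 2: sin θ = 0.399·sin 9.3°/0.336 = 0.1919, θ = 11.06°; offset = 19.7·tan 11.06° = 3.8521 m.
Layer 3: sin θ = 0.751·sin 9.3°/0.336 = 0.3612, θ = 21.17°; offset = 26.1·tan 21.17° = 10.1100 m.
Σ offsets = 17.2536 m.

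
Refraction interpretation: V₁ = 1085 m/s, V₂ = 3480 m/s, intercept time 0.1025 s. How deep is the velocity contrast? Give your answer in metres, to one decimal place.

58.5 m

θ_c = arcsin(1085/3480) = 18.17°; cos θ_c = 0.9502.
tᵢ = 2h cos θ_c/V₁ ⇒ h = tᵢ·V₁/(2 cos θ_c) = 0.1025·1085/(2·0.9502) = 58.52 m.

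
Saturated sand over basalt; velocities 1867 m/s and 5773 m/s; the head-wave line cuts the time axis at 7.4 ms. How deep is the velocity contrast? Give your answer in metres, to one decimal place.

7.3 m

h = tᵢ·V₁·V₂ / (2·√(V₂²−V₁²)).
√(V₂²−V₁²) = √(5773² − 1867²) = 5462.8 m/s.
h = 0.0074 s × 1867 × 5773 / (2 × 5462.8) = 7.30 m.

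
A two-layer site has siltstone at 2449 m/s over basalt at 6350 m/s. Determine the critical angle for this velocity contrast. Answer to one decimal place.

22.7°

At critical incidence the refracted ray runs along the interface (θ₂ = 90°), so sin θ_c = V₁/V₂.
θ_c = arcsin(2449/6350) = arcsin 0.3857 = 22.69°.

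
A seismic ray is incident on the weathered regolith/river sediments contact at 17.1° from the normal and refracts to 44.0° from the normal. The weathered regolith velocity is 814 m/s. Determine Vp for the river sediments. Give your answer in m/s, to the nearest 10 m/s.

Snell's law: sin 17.1°/V₁ = sin 44.0°/V₂.
V₂ = V₁·sin 44.0°/sin 17.1° = 814 × 2.3625 = 1923.04 m/s.

1920 m/s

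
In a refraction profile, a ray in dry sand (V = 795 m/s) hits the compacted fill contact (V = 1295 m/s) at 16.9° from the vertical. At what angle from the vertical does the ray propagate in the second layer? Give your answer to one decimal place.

sin θ₁/V₁ = sin θ₂/V₂ ⇒ sin θ₂ = 1295·sin 16.9°/795 = 1295·0.2907/795 = 0.4735.
θ₂ = sin⁻¹(0.4735) = 28.26° (from vertical).

28.3°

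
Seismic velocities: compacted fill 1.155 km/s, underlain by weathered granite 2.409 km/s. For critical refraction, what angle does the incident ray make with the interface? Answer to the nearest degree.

61°

Critical incidence: sin θ_c = V₁/V₂ = 1.155/2.409 = 0.4795.
θ_c = arcsin 0.4795 = 28.65°.
Measured from the interface: 90° − 28.65° = 61.35°.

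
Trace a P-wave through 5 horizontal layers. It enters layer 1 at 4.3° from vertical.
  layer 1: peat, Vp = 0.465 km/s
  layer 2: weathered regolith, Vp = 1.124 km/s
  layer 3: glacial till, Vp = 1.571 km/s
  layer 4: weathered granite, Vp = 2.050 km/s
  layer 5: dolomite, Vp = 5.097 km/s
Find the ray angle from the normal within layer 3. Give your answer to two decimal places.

14.67°

Ray parameter p = sin 4.3° / 0.465 = 1.6124e-01 s/km.
sin θ_3 = p·V_3 = 1.6124e-01 × 1.571 = 0.2533.
θ_3 = 14.67° from the vertical.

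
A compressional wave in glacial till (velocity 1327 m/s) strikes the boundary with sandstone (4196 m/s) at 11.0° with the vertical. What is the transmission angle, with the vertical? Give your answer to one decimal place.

37.1°

Snell's law: sin θ₂ = (V₂/V₁)·sin θ₁ = (4196/1327)·sin 11.0° = 0.6033.
θ₂ = sin⁻¹(0.6033) = 37.11° (from vertical).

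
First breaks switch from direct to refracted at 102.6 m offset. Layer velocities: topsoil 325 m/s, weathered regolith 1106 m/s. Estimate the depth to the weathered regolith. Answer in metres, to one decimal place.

x_cross = 2h·√((V₂+V₁)/(V₂−V₁)) → h = x_cross / (2·√((V₂+V₁)/(V₂−V₁))).
√((V₂+V₁)/(V₂−V₁)) = √((1106+325)/(1106−325)) = 1.3536.
h = 102.6 / (2·1.3536) = 37.90 m.

37.9 m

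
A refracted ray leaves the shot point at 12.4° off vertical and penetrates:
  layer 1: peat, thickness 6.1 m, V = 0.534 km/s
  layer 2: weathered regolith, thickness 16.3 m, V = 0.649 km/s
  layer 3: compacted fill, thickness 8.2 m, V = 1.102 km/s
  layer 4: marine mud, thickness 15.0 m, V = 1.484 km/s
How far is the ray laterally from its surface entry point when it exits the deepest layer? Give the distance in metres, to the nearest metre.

21 m

Ray parameter p = sin 12.4° / 0.534 km/s = 4.0213e-01 s/km.
Layer 1: θ = 12.40°; offset = 6.1·tan 12.40° = 1.341 m.
Layer 2: sin θ = p·0.649 = 0.2610 → θ = 15.13°; offset = 16.3·tan 15.13° = 4.407 m.
Layer 3: sin θ = p·1.102 = 0.4431 → θ = 26.30°; offset = 8.2·tan 26.30° = 4.054 m.
Layer 4: sin θ = p·1.484 = 0.5968 → θ = 36.64°; offset = 15.0·tan 36.64° = 11.155 m.
Total horizontal offset = 20.957 m.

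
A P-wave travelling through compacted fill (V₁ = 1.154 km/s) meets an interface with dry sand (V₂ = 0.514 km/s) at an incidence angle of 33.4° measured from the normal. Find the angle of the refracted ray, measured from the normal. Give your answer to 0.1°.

14.2°

sin θ₁/V₁ = sin θ₂/V₂ ⇒ sin θ₂ = 0.514·sin 33.4°/1.154 = 0.514·0.5505/1.154 = 0.2452.
θ₂ = sin⁻¹(0.2452) = 14.19° (from vertical).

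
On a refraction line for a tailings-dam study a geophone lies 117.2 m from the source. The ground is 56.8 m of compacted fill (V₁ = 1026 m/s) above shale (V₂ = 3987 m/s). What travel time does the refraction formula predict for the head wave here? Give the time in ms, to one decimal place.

136.4 ms

θ_c = arcsin(V₁/V₂) = arcsin(1026/3987) = 14.91°, cos θ_c = 0.9663.
Intercept time tᵢ = 2h cos θ_c / V₁ = 2·56.8·0.9663/1026 = 0.10699 s.
t = x/V₂ + tᵢ = 117.2/3987 + 0.10699 = 0.13639 s.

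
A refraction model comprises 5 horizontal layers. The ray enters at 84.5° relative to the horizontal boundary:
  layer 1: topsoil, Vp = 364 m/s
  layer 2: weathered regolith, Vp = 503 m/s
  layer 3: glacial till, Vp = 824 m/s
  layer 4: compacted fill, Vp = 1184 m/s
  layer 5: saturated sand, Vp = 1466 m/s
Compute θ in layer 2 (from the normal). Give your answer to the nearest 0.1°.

7.6°

From the normal: θ₁ = 90° − 84.5° = 5.5°.
Ray parameter p = sin 5.5° / 364 = 2.6331e-04 s/m.
sin θ_2 = p·V_2 = 2.6331e-04 × 503 = 0.1324.
θ_2 = 7.61° from the vertical.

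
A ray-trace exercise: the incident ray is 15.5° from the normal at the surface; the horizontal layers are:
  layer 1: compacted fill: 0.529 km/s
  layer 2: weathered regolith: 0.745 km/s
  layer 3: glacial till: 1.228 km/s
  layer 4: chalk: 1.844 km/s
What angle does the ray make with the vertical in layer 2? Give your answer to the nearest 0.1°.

22.1°

Ray parameter p = sin 15.5° / 0.529 = 5.0518e-01 s/km.
sin θ_2 = p·V_2 = 5.0518e-01 × 0.745 = 0.3764.
θ_2 = 22.11° from the vertical.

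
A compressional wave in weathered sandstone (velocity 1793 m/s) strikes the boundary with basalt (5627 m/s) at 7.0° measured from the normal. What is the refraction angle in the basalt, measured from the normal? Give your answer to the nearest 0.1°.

22.5°

Snell's law: sin θ₂ = (V₂/V₁)·sin θ₁ = (5627/1793)·sin 7.0° = 0.3825.
θ₂ = arcsin 0.3825 = 22.49° from the normal.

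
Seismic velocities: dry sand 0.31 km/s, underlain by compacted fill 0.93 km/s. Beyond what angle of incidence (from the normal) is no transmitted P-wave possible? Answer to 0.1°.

Critical incidence: sin θ_c = V₁/V₂ = 0.31/0.93 = 0.3333.
θ_c = arcsin 0.3333 = 19.47°.

19.5°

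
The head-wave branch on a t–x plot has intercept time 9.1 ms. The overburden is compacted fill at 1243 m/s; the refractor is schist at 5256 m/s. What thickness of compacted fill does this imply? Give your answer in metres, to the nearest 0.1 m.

h = tᵢ·V₁·V₂ / (2·√(V₂²−V₁²)).
√(V₂²−V₁²) = √(5256² − 1243²) = 5106.9 m/s.
h = 0.0091 s × 1243 × 5256 / (2 × 5106.9) = 5.82 m.

5.8 m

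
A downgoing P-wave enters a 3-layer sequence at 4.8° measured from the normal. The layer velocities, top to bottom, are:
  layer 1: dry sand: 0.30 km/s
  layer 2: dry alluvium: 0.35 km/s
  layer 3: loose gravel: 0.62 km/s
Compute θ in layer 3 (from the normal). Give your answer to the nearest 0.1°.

10.0°

Ray parameter p = sin 4.8° / 0.30 = 2.7893e-01 s/km.
sin θ_3 = p·V_3 = 2.7893e-01 × 0.62 = 0.1729.
θ_3 = 9.96° from the vertical.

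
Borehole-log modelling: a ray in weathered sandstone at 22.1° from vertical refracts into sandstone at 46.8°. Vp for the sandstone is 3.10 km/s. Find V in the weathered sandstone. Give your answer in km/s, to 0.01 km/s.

sin 22.1° = 0.3762; sin 46.8° = 0.7290.
V₁ = V₂·(sin θ₁/sin θ₂) = 3.10·(0.3762/0.7290) = 1.60 km/s.

1.60 km/s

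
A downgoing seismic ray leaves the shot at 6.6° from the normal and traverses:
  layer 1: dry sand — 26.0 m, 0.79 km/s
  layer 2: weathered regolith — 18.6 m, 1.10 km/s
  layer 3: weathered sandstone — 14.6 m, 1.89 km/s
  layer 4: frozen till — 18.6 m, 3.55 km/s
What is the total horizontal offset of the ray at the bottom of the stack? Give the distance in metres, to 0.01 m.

21.42 m

p = sin θ₁/V₁ = sin 6.6°/0.79 = 1.4549e-01 s/km is conserved through the stack.
Layer 1: θ = 6.60°; offset = 26.0·tan 6.60° = 3.0083 m.
Layer 2: sin θ = p·1.10 = 0.1600 → θ = 9.21°; offset = 18.6·tan 9.21° = 3.0156 m.
Layer 3: sin θ = p·1.89 = 0.2750 → θ = 15.96°; offset = 14.6·tan 15.96° = 4.1756 m.
Layer 4: sin θ = p·3.55 = 0.5165 → θ = 31.10°; offset = 18.6·tan 31.10° = 11.2189 m.
Summing the layer offsets gives 21.4185 m.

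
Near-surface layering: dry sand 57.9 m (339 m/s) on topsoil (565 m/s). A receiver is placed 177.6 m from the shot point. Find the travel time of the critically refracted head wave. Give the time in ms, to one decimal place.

587.6 ms

t = x/V₂ + 2h·√(V₂²−V₁²)/(V₁V₂).
√(V₂²−V₁²) = √(565²−339²) = 452.0 m/s; delay term = 2·57.9·452.0/(339·565) = 0.27327 s.
t = 177.6/565 + 0.27327 = 0.58761 s.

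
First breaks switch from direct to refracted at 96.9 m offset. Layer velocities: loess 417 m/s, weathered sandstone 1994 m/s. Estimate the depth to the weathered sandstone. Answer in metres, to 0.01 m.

39.18 m

h = (x_cross/2)·√((V₂−V₁)/(V₂+V₁)).
(V₂−V₁)/(V₂+V₁) = (1994−417)/(1994+417) = 0.6541; √ = 0.8088.
h = (96.9/2)·0.8088 = 39.18 m.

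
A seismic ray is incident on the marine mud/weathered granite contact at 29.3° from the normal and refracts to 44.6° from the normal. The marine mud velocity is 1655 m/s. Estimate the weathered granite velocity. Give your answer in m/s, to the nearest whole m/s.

sin 29.3° = 0.4894; sin 44.6° = 0.7022.
V₂ = V₁·(sin θ₂/sin θ₁) = 1655·(0.7022/0.4894) = 2374.55 m/s.

2375 m/s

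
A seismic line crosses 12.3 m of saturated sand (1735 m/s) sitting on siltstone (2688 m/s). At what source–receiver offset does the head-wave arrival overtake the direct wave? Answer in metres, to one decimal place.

x_cross = 2h·√((V₂+V₁)/(V₂−V₁)).
(V₂+V₁)/(V₂−V₁) = (2688+1735)/(2688−1735) = 4.6411; √ = 2.1543.
x_cross = 2·12.3·2.1543 = 53.00 m.

53.0 m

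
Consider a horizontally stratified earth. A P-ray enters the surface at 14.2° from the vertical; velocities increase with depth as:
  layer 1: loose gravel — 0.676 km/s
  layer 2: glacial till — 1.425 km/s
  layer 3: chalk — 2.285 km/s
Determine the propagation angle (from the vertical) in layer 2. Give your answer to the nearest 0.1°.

31.1°

Ray parameter p = sin 14.2° / 0.676 = 3.6288e-01 s/km.
sin θ_2 = p·V_2 = 3.6288e-01 × 1.425 = 0.5171.
θ_2 = arcsin 0.5171 = 31.14°.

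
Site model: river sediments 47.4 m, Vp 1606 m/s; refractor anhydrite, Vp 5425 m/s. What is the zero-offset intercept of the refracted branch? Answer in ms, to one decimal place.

tᵢ = 2h·√(V₂²−V₁²)/(V₁V₂).
√(V₂²−V₁²) = √(5425²−1606²) = 5181.8 m/s.
tᵢ = 2·47.4·5181.8/(1606·5425) = 0.05638 s.

56.4 ms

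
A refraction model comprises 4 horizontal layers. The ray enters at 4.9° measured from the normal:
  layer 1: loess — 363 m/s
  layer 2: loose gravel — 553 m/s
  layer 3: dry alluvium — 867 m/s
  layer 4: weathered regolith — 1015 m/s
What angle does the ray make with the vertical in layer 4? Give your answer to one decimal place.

Ray parameter p = sin 4.9° / 363 = 2.3531e-04 s/m.
sin θ_4 = p·V_4 = 2.3531e-04 × 1015 = 0.2388.
θ_4 = 13.82° from the vertical.

13.8°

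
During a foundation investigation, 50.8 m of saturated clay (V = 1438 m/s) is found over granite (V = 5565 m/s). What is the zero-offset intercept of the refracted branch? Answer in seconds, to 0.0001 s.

0.0683 s

θ_c = arcsin(V₁/V₂) = arcsin(1438/5565) = 14.98°; cos θ_c = 0.9660.
tᵢ = 2h·cos θ_c / V₁ = 2·50.8·0.9660 / 1438 = 0.06825 s.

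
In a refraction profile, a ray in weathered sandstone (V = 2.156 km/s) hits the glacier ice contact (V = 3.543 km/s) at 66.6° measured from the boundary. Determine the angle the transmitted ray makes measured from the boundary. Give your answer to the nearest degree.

Angle from the normal: 90° − 66.6° = 23.4°.
sin θ₁/V₁ = sin θ₂/V₂ ⇒ sin θ₂ = 3.543·sin 23.4°/2.156 = 3.543·0.3971/2.156 = 0.6526.
θ₂ = sin⁻¹(0.6526) = 40.74° (from vertical).
From the interface: 90° − 40.74° = 49.26°.

49°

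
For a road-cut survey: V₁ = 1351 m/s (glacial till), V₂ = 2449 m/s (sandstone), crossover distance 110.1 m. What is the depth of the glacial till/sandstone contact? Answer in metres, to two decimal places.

29.59 m

h = (x_cross/2)·√((V₂−V₁)/(V₂+V₁)).
(V₂−V₁)/(V₂+V₁) = (2449−1351)/(2449+1351) = 0.2889; √ = 0.5375.
h = (110.1/2)·0.5375 = 29.59 m.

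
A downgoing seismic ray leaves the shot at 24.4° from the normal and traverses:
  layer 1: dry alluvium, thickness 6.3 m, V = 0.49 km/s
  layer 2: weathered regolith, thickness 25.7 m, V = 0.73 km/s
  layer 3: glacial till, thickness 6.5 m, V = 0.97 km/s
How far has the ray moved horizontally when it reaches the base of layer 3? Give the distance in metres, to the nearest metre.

Apply Snell's law at each interface; in layer i the horizontal offset is hᵢ·tan θᵢ.
Layer 1: θ = 24.40°; offset = 6.3·tan 24.40° = 2.858 m.
Layer 2: sin θ = 0.73·sin 24.4°/0.49 = 0.6154, θ = 37.98°; offset = 25.7·tan 37.98° = 20.067 m.
Layer 3: sin θ = 0.97·sin 24.4°/0.49 = 0.8178, θ = 54.86°; offset = 6.5·tan 54.86° = 9.236 m.
Summing the layer offsets gives 32.161 m.

32 m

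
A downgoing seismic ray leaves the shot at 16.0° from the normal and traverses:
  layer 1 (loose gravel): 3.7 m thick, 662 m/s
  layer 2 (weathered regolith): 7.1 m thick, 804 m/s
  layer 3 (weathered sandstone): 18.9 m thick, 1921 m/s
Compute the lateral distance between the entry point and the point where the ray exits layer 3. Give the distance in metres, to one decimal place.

28.8 m

Apply Snell's law at each interface; in layer i the horizontal offset is hᵢ·tan θᵢ.
Layer 1: θ = 16.00°; offset = 3.7·tan 16.00° = 1.061 m.
Layer 2: sin θ = 804·sin 16.0°/662 = 0.3348, θ = 19.56°; offset = 7.1·tan 19.56° = 2.522 m.
Layer 3: sin θ = 1921·sin 16.0°/662 = 0.7998, θ = 53.12°; offset = 18.9·tan 53.12° = 25.187 m.
Summing the layer offsets gives 28.770 m.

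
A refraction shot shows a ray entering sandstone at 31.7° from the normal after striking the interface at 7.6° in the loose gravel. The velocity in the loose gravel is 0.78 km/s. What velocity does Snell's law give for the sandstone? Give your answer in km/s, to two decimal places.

3.10 km/s

sin 7.6° = 0.1323; sin 31.7° = 0.5255.
V₂ = V₁·(sin θ₂/sin θ₁) = 0.78·(0.5255/0.1323) = 3.10 km/s.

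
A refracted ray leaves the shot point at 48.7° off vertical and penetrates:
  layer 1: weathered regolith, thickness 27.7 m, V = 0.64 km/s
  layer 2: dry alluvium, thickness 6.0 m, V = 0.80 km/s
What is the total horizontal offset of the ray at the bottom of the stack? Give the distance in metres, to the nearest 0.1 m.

47.9 m

Apply Snell's law at each interface; in layer i the horizontal offset is hᵢ·tan θᵢ.
Layer 1: θ = 48.70°; offset = 27.7·tan 48.70° = 31.530 m.
Layer 2: sin θ = 0.80·sin 48.7°/0.64 = 0.9391, θ = 69.90°; offset = 6.0·tan 69.90° = 16.394 m.
Σ offsets = 47.924 m.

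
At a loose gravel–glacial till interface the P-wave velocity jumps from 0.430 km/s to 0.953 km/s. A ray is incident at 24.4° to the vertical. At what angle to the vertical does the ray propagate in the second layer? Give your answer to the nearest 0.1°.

sin θ₁/V₁ = sin θ₂/V₂ ⇒ sin θ₂ = 0.953·sin 24.4°/0.430 = 0.953·0.4131/0.430 = 0.9156.
θ₂ = arcsin 0.9156 = 66.28° from the normal.

66.3°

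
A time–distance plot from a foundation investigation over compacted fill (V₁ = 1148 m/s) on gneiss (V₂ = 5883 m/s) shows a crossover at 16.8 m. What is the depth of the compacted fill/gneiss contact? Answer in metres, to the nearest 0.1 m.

6.9 m

x_cross = 2h·√((V₂+V₁)/(V₂−V₁)) → h = x_cross / (2·√((V₂+V₁)/(V₂−V₁))).
√((V₂+V₁)/(V₂−V₁)) = √((5883+1148)/(5883−1148)) = 1.2186.
h = 16.8 / (2·1.2186) = 6.89 m.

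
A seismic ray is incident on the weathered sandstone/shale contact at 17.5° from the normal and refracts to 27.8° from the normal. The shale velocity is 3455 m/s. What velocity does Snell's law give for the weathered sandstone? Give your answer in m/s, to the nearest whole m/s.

Snell's law: sin 17.5°/V₁ = sin 27.8°/V₂.
V₁ = V₂·sin 17.5°/sin 27.8° = 3455 × 0.6448 = 2227.63 m/s.

2228 m/s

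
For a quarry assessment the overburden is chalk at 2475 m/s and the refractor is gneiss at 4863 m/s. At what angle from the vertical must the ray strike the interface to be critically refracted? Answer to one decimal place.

At critical incidence the refracted ray runs along the interface (θ₂ = 90°), so sin θ_c = V₁/V₂.
θ_c = arcsin(2475/4863) = arcsin 0.5089 = 30.59°.

30.6°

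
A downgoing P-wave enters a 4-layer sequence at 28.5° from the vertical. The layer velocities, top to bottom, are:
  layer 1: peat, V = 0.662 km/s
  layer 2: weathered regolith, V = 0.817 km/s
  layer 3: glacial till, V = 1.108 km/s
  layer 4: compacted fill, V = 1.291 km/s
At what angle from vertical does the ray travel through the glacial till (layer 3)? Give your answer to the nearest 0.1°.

Snell's law across each interface conserves sin θ / V, so sin θ_3 = V_3·sin θ₁/V₁.
sin θ_3 = 1.108 × sin 28.5° / 0.662 = 0.7986.
θ_3 = arcsin 0.7986 = 53.00°.

53.0°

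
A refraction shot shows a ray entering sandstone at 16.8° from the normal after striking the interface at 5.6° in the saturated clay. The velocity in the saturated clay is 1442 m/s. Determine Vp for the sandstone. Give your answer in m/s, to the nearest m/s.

Snell's law: sin 5.6°/V₁ = sin 16.8°/V₂.
V₂ = V₁·sin 16.8°/sin 5.6° = 1442 × 2.9619 = 4271.07 m/s.

4271 m/s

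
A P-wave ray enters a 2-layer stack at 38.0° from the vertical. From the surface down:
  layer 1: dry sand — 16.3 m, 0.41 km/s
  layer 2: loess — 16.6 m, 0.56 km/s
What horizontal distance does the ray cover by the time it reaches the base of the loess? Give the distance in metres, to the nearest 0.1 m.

Ray parameter p = sin 38.0° / 0.41 km/s = 1.5016e+00 s/km.
Layer 1: θ = 38.00°; offset = 16.3·tan 38.00° = 12.735 m.
Layer 2: sin θ = p·0.56 = 0.8409 → θ = 57.24°; offset = 16.6·tan 57.24° = 25.793 m.
Σ offsets = 38.528 m.

38.5 m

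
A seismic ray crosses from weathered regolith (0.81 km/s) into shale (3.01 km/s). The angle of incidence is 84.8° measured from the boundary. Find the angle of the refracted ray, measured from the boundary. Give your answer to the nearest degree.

70°

Angle from the normal: 90° − 84.8° = 5.2°.
Snell's law: sin θ₂ = (V₂/V₁)·sin θ₁ = (3.01/0.81)·sin 5.2° = 0.3368.
θ₂ = sin⁻¹(0.3368) = 19.68° (from vertical).
From the interface: 90° − 19.68° = 70.32°.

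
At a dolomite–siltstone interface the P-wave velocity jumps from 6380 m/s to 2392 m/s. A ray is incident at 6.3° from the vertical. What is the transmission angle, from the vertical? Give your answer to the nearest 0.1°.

2.4°

sin θ₁/V₁ = sin θ₂/V₂ ⇒ sin θ₂ = 2392·sin 6.3°/6380 = 2392·0.1097/6380 = 0.0411.
θ₂ = arcsin 0.0411 = 2.36° from the normal.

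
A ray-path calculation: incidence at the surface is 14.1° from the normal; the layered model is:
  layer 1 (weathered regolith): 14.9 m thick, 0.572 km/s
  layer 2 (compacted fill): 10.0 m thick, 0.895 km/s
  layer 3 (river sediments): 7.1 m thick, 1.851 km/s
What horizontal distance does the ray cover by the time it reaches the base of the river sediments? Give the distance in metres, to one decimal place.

p = sin θ₁/V₁ = sin 14.1°/0.572 = 4.2590e-01 s/km is conserved through the stack.
Layer 1: θ = 14.10°; offset = 14.9·tan 14.10° = 3.743 m.
Layer 2: sin θ = p·0.895 = 0.3812 → θ = 22.41°; offset = 10.0·tan 22.41° = 4.123 m.
Layer 3: sin θ = p·1.851 = 0.7883 → θ = 52.03°; offset = 7.1·tan 52.03° = 9.098 m.
Total horizontal offset = 16.963 m.

17.0 m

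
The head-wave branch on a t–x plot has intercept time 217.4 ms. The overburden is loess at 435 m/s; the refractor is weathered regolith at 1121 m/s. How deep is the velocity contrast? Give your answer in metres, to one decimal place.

51.3 m

h = tᵢ·V₁·V₂ / (2·√(V₂²−V₁²)).
√(V₂²−V₁²) = √(1121² − 435²) = 1033.2 m/s.
h = 0.2174 s × 435 × 1121 / (2 × 1033.2) = 51.30 m.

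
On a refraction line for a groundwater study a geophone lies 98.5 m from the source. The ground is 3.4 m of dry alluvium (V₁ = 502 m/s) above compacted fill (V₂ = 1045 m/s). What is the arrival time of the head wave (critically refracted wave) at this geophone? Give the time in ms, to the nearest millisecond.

θ_c = arcsin(V₁/V₂) = arcsin(502/1045) = 28.71°, cos θ_c = 0.8771.
Intercept time tᵢ = 2h cos θ_c / V₁ = 2·3.4·0.8771/502 = 0.01188 s.
t = x/V₂ + tᵢ = 98.5/1045 + 0.01188 = 0.10614 s.

106 ms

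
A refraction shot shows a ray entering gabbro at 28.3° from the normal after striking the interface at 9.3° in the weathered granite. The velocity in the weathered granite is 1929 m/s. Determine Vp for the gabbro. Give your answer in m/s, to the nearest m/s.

5659 m/s

sin 9.3° = 0.1616; sin 28.3° = 0.4741.
V₂ = V₁·(sin θ₂/sin θ₁) = 1929·(0.4741/0.1616) = 5659.00 m/s.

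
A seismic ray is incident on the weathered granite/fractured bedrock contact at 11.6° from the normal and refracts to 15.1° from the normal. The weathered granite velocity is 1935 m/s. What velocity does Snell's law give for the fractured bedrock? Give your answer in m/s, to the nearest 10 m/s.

sin 11.6° = 0.2011; sin 15.1° = 0.2605.
V₂ = V₁·(sin θ₂/sin θ₁) = 1935·(0.2605/0.2011) = 2506.87 m/s.

2510 m/s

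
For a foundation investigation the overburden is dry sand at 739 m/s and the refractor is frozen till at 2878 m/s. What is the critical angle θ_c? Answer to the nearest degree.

15°

At critical incidence the refracted ray runs along the interface (θ₂ = 90°), so sin θ_c = V₁/V₂.
θ_c = arcsin(739/2878) = arcsin 0.2568 = 14.88°.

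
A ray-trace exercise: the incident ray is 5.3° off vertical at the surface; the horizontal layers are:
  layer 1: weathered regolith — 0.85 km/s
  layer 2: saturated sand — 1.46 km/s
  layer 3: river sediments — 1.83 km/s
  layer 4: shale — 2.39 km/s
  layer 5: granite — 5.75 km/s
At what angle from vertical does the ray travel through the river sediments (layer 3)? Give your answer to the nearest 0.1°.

Snell's law across each interface conserves sin θ / V, so sin θ_3 = V_3·sin θ₁/V₁.
sin θ_3 = 1.83 × sin 5.3° / 0.85 = 0.1989.
θ_3 = arcsin 0.1989 = 11.47°.

11.5°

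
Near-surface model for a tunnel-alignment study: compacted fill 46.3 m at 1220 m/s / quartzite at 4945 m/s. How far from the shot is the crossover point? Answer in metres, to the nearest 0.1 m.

119.1 m

θ_c = arcsin(1220/4945) = 14.28°, so cos θ_c = 0.9691 and tᵢ = 2h cos θ_c/V₁ = 0.0736 s.
At crossover x/V₁ = x/V₂ + tᵢ ⇒ x = tᵢ/(1/V₁ − 1/V₂) = 0.07356/(8.1967e-04 − 2.0222e-04) = 119.13 m.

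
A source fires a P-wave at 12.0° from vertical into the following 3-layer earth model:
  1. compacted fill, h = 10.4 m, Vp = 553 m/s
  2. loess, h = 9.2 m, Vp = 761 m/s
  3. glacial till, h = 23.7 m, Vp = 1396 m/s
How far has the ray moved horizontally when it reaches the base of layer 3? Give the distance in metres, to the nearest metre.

20 m

Apply Snell's law at each interface; in layer i the horizontal offset is hᵢ·tan θᵢ.
Layer 1: θ = 12.00°; offset = 10.4·tan 12.00° = 2.211 m.
Layer 2: sin θ = 761·sin 12.0°/553 = 0.2861, θ = 16.63°; offset = 9.2·tan 16.63° = 2.747 m.
Layer 3: sin θ = 1396·sin 12.0°/553 = 0.5249, θ = 31.66°; offset = 23.7·tan 31.66° = 14.614 m.
Summing the layer offsets gives 19.571 m.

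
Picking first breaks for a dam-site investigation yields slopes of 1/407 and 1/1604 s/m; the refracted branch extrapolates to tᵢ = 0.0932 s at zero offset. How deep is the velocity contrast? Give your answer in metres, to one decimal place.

19.6 m

θ_c = arcsin(407/1604) = 14.70°; cos θ_c = 0.9673.
tᵢ = 2h cos θ_c/V₁ ⇒ h = tᵢ·V₁/(2 cos θ_c) = 0.0932·407/(2·0.9673) = 19.61 m.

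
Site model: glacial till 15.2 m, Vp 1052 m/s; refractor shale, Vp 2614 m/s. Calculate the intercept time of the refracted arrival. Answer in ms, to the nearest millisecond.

26 ms

tᵢ = 2h·√(V₂²−V₁²)/(V₁V₂).
√(V₂²−V₁²) = √(2614²−1052²) = 2393.0 m/s.
tᵢ = 2·15.2·2393.0/(1052·2614) = 0.02645 s.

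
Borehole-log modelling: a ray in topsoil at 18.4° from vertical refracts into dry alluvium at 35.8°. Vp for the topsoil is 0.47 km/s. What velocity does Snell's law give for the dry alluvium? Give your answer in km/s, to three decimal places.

sin 18.4° = 0.3156; sin 35.8° = 0.5850.
V₂ = V₁·(sin θ₂/sin θ₁) = 0.47·(0.5850/0.3156) = 0.871 km/s.

0.871 km/s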